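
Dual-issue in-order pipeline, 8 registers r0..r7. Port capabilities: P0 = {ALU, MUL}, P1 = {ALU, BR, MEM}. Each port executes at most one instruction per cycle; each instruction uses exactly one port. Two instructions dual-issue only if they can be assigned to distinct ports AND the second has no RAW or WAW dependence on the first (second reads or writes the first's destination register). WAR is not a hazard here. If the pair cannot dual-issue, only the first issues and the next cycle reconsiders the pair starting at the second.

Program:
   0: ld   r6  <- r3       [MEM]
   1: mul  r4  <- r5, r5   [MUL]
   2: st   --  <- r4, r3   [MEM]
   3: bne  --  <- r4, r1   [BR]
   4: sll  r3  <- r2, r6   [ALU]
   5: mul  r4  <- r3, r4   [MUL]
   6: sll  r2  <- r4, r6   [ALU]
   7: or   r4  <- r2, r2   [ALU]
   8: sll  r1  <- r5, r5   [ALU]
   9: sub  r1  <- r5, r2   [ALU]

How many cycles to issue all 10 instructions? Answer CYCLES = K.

t=0 i0&i1:ld.MEM mul.MUL ; pair
t=1 i2:st.MEM ; no-port MEM/BR
t=2 i3&i4:bne.BR sll.ALU ; pair
t=3 i5:mul.MUL ; RAW r4
t=4 i6:sll.ALU ; RAW r2
t=5 i7&i8:or.ALU sll.ALU ; pair
t=6 i9:sub.ALU ; tail

CYCLES = 7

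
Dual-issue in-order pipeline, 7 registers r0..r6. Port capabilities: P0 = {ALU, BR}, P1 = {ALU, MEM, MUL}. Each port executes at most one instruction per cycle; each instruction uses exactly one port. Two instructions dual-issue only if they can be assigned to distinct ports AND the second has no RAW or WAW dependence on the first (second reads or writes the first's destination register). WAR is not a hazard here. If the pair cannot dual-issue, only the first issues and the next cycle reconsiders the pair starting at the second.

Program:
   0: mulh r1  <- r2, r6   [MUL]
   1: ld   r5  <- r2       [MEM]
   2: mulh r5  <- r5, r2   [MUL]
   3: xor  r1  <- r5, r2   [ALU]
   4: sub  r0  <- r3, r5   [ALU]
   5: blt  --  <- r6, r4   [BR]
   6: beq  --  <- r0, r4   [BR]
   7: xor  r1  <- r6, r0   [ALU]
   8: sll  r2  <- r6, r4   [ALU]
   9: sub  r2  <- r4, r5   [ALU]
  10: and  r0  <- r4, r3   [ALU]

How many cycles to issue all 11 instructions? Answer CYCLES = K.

CYCLES = 8

#0 head=0: mulh.MUL i0 no-port MUL/MEM
#1 head=1: ld.MEM i1 no-port MEM/MUL
#2 head=2: mulh.MUL i2 RAW r5
#3 head=3: xor.ALU sub.ALU i3+i4 2-wide
#4 head=5: blt.BR i5 no-port BR/BR
#5 head=6: beq.BR xor.ALU i6+i7 2-wide
#6 head=8: sll.ALU i8 WAW r2
#7 head=9: sub.ALU and.ALU i9+i10 2-wide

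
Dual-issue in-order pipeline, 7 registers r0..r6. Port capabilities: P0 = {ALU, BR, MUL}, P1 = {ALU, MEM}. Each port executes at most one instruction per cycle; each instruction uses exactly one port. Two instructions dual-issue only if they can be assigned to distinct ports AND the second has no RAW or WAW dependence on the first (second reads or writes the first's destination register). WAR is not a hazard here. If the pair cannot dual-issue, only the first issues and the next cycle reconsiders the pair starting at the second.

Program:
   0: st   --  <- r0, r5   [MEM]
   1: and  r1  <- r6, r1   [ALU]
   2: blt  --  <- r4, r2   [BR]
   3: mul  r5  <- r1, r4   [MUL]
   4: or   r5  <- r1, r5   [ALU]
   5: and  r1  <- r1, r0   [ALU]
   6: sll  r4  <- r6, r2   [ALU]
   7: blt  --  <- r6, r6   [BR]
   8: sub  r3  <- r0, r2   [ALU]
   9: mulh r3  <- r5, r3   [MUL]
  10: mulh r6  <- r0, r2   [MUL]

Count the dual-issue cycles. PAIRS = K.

c0: i0+i1 st.MEM/and.ALU  dual
c1: i2 blt.BR  no-port BR/MUL
c2: i3 mul.MUL  RAW+WAW r5
c3: i4+i5 or.ALU/and.ALU  dual
c4: i6+i7 sll.ALU/blt.BR  dual
c5: i8 sub.ALU  RAW+WAW r3
c6: i9 mulh.MUL  no-port MUL/MUL
c7: i10 mulh.MUL  tail

PAIRS = 3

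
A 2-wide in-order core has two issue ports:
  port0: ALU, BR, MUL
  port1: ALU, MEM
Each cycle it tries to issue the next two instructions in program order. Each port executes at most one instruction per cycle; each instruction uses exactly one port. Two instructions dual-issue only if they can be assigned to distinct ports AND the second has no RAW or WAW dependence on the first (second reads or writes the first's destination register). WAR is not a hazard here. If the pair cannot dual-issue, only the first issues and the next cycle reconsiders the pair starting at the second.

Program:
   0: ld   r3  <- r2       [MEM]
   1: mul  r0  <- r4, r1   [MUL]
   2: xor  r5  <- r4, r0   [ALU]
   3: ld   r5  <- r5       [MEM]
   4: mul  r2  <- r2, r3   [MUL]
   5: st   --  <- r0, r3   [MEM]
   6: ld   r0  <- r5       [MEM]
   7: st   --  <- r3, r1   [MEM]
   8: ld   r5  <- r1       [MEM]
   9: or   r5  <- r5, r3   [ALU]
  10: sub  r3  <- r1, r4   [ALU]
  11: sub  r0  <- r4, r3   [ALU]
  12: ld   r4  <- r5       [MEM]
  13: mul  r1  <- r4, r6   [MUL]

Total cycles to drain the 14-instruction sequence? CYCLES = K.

CYCLES = 10

0. ld mul @i0+i1  | dual
1. xor @i2  | RAW+WAW r5
2. ld mul @i3+i4  | dual
3. st @i5  | no-port MEM/MEM
4. ld @i6  | no-port MEM/MEM
5. st @i7  | no-port MEM/MEM
6. ld @i8  | RAW+WAW r5
7. or sub @i9+i10  | dual
8. sub ld @i11+i12  | dual
9. mul @i13  | tail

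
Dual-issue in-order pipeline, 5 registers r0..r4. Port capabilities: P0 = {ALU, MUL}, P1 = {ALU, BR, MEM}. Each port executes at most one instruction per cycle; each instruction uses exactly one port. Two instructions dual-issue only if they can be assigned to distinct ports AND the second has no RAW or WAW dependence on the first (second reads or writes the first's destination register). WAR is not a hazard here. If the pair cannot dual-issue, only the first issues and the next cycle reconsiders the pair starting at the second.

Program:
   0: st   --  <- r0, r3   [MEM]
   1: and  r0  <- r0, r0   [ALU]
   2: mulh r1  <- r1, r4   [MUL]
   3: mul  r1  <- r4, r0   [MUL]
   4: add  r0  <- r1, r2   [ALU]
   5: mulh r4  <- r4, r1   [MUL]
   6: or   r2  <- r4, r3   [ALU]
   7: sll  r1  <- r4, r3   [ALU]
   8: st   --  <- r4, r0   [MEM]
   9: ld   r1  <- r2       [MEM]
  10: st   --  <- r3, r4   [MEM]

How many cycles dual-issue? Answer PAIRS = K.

  cy0 -> i0&i1 (st.MEM/and.ALU) dual
  cy1 -> i2 (mulh.MUL) no-port MUL/MUL
  cy2 -> i3 (mul.MUL) RAW r1
  cy3 -> i4&i5 (add.ALU/mulh.MUL) dual
  cy4 -> i6&i7 (or.ALU/sll.ALU) dual
  cy5 -> i8 (st.MEM) no-port MEM/MEM
  cy6 -> i9 (ld.MEM) no-port MEM/MEM
  cy7 -> i10 (st.MEM) tail

PAIRS = 3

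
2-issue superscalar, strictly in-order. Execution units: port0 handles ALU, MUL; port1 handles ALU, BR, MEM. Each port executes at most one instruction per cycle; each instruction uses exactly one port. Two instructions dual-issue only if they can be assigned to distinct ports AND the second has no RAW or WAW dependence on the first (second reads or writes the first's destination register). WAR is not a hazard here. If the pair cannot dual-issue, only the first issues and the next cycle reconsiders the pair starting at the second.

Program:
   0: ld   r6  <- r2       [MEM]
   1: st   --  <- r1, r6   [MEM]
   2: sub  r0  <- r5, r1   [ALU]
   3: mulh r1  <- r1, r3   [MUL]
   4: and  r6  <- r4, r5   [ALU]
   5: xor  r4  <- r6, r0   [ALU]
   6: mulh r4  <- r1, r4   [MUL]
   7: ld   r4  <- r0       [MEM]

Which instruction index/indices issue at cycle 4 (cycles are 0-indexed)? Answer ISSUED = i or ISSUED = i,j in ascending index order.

[0] i0  ld  -- no-port MEM/MEM
[1] i1+i2  st+sub  -- dual
[2] i3+i4  mulh+and  -- dual
[3] i5  xor  -- RAW+WAW r4
[4] i6  mulh  -- WAW r4
[5] i7  ld  -- tail

ISSUED = 6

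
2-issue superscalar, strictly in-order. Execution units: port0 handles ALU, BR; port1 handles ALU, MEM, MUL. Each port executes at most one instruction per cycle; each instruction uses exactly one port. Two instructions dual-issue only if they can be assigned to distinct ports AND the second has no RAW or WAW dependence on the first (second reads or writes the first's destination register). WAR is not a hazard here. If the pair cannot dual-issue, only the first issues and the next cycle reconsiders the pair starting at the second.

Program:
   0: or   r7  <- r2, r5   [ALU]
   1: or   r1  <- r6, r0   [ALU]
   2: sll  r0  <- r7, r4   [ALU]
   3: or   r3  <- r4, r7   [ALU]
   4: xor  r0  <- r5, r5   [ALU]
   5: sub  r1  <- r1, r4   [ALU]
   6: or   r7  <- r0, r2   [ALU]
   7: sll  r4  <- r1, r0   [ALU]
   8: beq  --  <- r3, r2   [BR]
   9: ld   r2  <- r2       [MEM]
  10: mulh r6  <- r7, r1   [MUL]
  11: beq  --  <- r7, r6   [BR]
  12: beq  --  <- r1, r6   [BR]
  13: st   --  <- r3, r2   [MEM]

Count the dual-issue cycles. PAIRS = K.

t=0 i0/i1:or or ; 2-wide
t=1 i2/i3:sll or ; 2-wide
t=2 i4/i5:xor sub ; 2-wide
t=3 i6/i7:or sll ; 2-wide
t=4 i8/i9:beq ld ; 2-wide
t=5 i10:mulh ; RAW r6
t=6 i11:beq ; no-port BR/BR
t=7 i12/i13:beq st ; 2-wide

PAIRS = 6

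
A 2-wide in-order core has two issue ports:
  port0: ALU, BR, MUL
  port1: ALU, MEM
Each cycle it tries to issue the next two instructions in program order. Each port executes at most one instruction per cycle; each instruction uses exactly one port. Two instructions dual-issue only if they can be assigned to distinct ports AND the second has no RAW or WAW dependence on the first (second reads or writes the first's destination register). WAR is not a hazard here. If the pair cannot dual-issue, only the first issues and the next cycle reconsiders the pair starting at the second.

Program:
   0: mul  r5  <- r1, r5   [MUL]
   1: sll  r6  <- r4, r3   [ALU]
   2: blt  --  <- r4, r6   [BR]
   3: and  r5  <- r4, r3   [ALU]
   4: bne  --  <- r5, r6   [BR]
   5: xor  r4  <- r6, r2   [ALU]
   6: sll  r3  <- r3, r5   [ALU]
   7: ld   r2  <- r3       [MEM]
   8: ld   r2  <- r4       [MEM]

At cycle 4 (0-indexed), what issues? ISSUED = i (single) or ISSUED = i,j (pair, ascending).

[0] i0/i1  mul+sll  -- dual
[1] i2/i3  blt+and  -- dual
[2] i4/i5  bne+xor  -- dual
[3] i6  sll  -- RAW r3
[4] i7  ld  -- no-port MEM/MEM
[5] i8  ld  -- tail

ISSUED = 7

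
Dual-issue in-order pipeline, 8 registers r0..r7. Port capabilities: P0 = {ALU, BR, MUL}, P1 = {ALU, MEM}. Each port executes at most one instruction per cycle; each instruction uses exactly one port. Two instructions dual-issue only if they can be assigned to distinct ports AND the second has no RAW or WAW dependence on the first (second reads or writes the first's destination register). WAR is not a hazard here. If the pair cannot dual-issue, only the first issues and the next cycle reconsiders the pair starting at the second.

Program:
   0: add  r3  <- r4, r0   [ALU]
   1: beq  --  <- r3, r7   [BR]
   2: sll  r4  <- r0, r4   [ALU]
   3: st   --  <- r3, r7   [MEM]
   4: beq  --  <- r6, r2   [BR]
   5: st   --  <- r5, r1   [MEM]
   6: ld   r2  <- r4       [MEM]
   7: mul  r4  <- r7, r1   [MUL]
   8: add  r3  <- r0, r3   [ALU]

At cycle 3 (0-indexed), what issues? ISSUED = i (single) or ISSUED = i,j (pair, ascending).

ISSUED = 5

[0] i0  add  -- RAW r3
[1] i1/i2  beq;sll  -- 2-wide
[2] i3/i4  st;beq  -- 2-wide
[3] i5  st  -- no-port MEM/MEM
[4] i6/i7  ld;mul  -- 2-wide
[5] i8  add  -- tail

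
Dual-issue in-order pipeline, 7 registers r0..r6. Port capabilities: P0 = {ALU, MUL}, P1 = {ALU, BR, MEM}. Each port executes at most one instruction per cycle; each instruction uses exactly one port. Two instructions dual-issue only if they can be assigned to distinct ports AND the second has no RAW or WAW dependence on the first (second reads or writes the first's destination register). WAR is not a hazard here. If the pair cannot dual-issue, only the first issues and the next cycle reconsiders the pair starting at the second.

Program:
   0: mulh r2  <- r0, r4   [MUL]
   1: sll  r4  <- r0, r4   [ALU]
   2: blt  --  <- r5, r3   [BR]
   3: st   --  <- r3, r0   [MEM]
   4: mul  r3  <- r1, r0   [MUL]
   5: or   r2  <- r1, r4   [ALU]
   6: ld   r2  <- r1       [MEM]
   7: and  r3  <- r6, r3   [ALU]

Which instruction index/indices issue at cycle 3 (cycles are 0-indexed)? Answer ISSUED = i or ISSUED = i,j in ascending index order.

ISSUED = 5

t=0 i0,i1:mulh.MUL;sll.ALU ; 2-wide
t=1 i2:blt.BR ; no-port BR/MEM
t=2 i3,i4:st.MEM;mul.MUL ; 2-wide
t=3 i5:or.ALU ; WAW r2
t=4 i6,i7:ld.MEM;and.ALU ; 2-wide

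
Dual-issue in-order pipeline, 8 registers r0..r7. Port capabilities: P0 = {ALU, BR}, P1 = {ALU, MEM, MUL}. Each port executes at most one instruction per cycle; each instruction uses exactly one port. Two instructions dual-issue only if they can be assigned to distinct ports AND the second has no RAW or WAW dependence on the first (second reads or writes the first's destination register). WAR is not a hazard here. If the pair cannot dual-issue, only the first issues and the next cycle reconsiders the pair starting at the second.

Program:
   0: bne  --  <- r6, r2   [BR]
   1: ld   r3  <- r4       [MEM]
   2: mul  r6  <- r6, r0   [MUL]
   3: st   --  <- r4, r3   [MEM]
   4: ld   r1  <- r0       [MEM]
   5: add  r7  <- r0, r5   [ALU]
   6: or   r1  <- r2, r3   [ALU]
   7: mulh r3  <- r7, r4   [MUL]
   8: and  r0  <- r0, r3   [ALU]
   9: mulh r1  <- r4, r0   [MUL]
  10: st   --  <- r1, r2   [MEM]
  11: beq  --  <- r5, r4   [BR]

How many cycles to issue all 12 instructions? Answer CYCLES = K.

CYCLES = 8

0. bne;ld @i0&i1  | dual
1. mul @i2  | no-port MUL/MEM
2. st @i3  | no-port MEM/MEM
3. ld;add @i4&i5  | dual
4. or;mulh @i6&i7  | dual
5. and @i8  | RAW r0
6. mulh @i9  | no-port MUL/MEM
7. st;beq @i10&i11  | dual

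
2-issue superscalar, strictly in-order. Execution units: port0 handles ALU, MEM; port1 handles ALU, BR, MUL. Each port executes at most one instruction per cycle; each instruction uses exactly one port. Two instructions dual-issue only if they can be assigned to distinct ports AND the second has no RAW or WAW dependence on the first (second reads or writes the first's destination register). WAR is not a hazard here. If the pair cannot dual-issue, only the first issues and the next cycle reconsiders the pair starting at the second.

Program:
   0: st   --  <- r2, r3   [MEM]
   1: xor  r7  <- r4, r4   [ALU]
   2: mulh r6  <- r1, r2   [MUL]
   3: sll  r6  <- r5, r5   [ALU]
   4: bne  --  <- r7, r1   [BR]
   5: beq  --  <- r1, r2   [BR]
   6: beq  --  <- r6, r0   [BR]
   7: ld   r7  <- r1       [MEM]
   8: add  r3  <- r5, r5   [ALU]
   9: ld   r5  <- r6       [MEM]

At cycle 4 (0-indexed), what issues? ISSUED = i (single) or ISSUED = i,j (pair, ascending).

ISSUED = 6,7

  cy0 -> i0/i1 (st.MEM/xor.ALU) pair
  cy1 -> i2 (mulh.MUL) WAW r6
  cy2 -> i3/i4 (sll.ALU/bne.BR) pair
  cy3 -> i5 (beq.BR) no-port BR/BR
  cy4 -> i6/i7 (beq.BR/ld.MEM) pair
  cy5 -> i8/i9 (add.ALU/ld.MEM) pair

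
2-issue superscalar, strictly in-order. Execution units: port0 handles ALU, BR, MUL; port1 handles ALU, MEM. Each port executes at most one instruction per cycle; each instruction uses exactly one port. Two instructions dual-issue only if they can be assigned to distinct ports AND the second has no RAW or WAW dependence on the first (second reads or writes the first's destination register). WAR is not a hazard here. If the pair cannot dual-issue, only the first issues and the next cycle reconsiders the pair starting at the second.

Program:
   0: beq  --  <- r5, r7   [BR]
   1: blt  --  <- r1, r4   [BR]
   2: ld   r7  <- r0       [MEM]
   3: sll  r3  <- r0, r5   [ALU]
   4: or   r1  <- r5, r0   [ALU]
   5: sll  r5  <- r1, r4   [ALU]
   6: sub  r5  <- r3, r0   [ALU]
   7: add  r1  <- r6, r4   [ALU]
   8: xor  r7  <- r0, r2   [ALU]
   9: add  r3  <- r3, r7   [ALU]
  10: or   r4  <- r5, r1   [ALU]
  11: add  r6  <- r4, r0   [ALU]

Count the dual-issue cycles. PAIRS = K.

#0 head=0: beq i0 no-port BR/BR
#1 head=1: blt/ld i1+i2 2-wide
#2 head=3: sll/or i3+i4 2-wide
#3 head=5: sll i5 WAW r5
#4 head=6: sub/add i6+i7 2-wide
#5 head=8: xor i8 RAW r7
#6 head=9: add/or i9+i10 2-wide
#7 head=11: add i11 tail

PAIRS = 4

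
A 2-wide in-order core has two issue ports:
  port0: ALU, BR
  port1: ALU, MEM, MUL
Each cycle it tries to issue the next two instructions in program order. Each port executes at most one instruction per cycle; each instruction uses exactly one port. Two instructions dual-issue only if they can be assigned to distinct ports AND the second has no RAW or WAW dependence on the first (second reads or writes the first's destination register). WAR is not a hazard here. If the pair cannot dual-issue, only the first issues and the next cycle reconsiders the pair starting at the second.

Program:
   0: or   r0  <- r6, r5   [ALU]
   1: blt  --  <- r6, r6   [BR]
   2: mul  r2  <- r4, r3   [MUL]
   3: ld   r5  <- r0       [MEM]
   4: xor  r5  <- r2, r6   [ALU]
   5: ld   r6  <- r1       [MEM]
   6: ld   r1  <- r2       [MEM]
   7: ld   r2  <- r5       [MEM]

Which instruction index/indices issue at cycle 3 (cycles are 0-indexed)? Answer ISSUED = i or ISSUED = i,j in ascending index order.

ISSUED = 4,5

#0 head=0: or.ALU/blt.BR i0&i1 2-wide
#1 head=2: mul.MUL i2 no-port MUL/MEM
#2 head=3: ld.MEM i3 WAW r5
#3 head=4: xor.ALU/ld.MEM i4&i5 2-wide
#4 head=6: ld.MEM i6 no-port MEM/MEM
#5 head=7: ld.MEM i7 tail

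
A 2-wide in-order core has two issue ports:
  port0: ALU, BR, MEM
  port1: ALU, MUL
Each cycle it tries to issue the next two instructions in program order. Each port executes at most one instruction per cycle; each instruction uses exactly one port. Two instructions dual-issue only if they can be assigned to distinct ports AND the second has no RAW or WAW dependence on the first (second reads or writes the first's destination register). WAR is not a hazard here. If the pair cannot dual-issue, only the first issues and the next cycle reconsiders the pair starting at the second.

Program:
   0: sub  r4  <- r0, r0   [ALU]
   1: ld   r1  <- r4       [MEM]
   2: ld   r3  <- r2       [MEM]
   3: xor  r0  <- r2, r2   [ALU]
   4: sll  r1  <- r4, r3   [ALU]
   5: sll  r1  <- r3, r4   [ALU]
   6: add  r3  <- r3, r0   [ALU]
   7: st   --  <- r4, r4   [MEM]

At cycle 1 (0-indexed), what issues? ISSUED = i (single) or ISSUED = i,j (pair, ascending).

t=0 i0:sub.ALU ; RAW r4
t=1 i1:ld.MEM ; no-port MEM/MEM
t=2 i2,i3:ld.MEM+xor.ALU ; pair
t=3 i4:sll.ALU ; WAW r1
t=4 i5,i6:sll.ALU+add.ALU ; pair
t=5 i7:st.MEM ; tail

ISSUED = 1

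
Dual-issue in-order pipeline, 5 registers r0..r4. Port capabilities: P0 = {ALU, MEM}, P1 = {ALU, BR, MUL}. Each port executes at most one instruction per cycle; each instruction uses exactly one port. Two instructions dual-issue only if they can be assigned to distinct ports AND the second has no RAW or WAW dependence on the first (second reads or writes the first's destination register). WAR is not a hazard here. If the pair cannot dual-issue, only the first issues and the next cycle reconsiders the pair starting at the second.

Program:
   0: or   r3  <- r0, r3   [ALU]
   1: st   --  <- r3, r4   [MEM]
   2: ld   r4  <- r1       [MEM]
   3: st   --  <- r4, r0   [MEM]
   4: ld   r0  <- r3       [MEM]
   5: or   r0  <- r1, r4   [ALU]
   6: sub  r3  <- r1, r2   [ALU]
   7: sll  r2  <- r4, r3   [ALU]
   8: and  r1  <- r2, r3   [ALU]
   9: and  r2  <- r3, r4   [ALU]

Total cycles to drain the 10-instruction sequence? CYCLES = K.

CYCLES = 8

[0] i0  or.ALU  -- RAW r3
[1] i1  st.MEM  -- no-port MEM/MEM
[2] i2  ld.MEM  -- no-port MEM/MEM
[3] i3  st.MEM  -- no-port MEM/MEM
[4] i4  ld.MEM  -- WAW r0
[5] i5&i6  or.ALU sub.ALU  -- pair
[6] i7  sll.ALU  -- RAW r2
[7] i8&i9  and.ALU and.ALU  -- pair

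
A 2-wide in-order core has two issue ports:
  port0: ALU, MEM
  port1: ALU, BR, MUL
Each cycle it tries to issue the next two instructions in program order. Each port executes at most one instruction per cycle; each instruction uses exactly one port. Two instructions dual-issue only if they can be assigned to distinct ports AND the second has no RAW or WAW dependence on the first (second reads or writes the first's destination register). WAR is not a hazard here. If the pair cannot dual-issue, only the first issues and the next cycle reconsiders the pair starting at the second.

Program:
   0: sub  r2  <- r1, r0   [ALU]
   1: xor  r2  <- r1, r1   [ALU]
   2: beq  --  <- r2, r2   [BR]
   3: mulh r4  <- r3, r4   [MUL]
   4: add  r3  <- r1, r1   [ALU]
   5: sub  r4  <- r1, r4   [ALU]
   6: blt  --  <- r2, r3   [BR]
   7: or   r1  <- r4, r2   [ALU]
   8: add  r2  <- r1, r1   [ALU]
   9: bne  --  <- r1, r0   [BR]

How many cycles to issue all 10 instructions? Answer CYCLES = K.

c0: i0 sub.ALU  WAW r2
c1: i1 xor.ALU  RAW r2
c2: i2 beq.BR  no-port BR/MUL
c3: i3&i4 mulh.MUL add.ALU  pair
c4: i5&i6 sub.ALU blt.BR  pair
c5: i7 or.ALU  RAW r1
c6: i8&i9 add.ALU bne.BR  pair

CYCLES = 7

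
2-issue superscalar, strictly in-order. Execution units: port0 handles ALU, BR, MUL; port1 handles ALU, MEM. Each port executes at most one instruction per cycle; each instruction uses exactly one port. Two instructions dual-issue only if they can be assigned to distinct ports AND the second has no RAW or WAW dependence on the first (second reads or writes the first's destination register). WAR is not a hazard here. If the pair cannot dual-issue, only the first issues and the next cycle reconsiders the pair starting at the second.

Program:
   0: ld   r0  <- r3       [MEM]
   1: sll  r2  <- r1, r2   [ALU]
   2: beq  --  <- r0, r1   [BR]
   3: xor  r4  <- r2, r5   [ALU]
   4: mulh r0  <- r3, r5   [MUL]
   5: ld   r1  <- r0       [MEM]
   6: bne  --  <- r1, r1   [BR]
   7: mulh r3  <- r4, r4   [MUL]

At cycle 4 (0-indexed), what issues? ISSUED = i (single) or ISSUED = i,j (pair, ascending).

  cy0 -> i0/i1 (ld sll) dual
  cy1 -> i2/i3 (beq xor) dual
  cy2 -> i4 (mulh) RAW r0
  cy3 -> i5 (ld) RAW r1
  cy4 -> i6 (bne) no-port BR/MUL
  cy5 -> i7 (mulh) tail

ISSUED = 6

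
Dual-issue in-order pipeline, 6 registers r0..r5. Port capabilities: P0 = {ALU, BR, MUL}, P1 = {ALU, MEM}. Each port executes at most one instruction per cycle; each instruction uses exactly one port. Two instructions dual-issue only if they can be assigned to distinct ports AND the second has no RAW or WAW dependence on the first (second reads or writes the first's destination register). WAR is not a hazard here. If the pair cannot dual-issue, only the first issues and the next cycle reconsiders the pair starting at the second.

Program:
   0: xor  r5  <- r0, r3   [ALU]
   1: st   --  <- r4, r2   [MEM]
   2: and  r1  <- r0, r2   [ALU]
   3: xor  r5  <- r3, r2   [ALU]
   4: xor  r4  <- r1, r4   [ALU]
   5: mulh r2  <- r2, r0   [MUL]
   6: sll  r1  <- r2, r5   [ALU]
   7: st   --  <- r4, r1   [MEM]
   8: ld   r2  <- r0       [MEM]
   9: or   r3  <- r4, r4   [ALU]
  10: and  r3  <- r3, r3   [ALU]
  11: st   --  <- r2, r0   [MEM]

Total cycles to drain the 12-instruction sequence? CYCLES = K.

0. xor/st @i0+i1  | pair
1. and/xor @i2+i3  | pair
2. xor/mulh @i4+i5  | pair
3. sll @i6  | RAW r1
4. st @i7  | no-port MEM/MEM
5. ld/or @i8+i9  | pair
6. and/st @i10+i11  | pair

CYCLES = 7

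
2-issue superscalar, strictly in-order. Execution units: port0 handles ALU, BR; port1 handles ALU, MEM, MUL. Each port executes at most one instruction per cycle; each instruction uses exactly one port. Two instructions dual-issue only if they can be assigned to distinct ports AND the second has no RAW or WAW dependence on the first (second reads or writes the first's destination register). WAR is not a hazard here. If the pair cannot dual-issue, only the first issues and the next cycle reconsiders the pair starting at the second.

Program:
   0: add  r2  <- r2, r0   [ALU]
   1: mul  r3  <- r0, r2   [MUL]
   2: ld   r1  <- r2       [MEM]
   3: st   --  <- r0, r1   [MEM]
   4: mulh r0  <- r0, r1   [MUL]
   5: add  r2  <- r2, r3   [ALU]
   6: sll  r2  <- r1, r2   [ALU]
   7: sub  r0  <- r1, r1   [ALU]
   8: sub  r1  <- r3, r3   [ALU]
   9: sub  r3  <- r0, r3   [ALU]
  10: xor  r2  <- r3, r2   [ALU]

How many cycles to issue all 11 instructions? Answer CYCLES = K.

CYCLES = 8

[0] i0  add  -- RAW r2
[1] i1  mul  -- no-port MUL/MEM
[2] i2  ld  -- no-port MEM/MEM
[3] i3  st  -- no-port MEM/MUL
[4] i4&i5  mulh;add  -- 2-wide
[5] i6&i7  sll;sub  -- 2-wide
[6] i8&i9  sub;sub  -- 2-wide
[7] i10  xor  -- tail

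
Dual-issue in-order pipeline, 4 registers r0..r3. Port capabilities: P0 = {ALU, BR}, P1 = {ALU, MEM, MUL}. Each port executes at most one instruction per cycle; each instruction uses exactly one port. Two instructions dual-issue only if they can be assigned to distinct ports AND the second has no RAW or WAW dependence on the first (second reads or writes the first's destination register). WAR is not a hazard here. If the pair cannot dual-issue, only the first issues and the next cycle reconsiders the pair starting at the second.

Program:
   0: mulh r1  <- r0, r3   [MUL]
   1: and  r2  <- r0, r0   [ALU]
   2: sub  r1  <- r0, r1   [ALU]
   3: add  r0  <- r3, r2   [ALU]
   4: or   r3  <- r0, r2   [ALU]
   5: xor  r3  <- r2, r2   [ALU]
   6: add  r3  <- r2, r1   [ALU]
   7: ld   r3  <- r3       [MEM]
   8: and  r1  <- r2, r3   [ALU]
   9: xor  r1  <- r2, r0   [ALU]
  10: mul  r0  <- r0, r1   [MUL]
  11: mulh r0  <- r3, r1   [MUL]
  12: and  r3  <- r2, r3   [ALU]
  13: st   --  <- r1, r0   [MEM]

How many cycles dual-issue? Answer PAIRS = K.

PAIRS = 3

  cy0 -> i0,i1 (mulh.MUL and.ALU) 2-wide
  cy1 -> i2,i3 (sub.ALU add.ALU) 2-wide
  cy2 -> i4 (or.ALU) WAW r3
  cy3 -> i5 (xor.ALU) WAW r3
  cy4 -> i6 (add.ALU) RAW+WAW r3
  cy5 -> i7 (ld.MEM) RAW r3
  cy6 -> i8 (and.ALU) WAW r1
  cy7 -> i9 (xor.ALU) RAW r1
  cy8 -> i10 (mul.MUL) no-port MUL/MUL
  cy9 -> i11,i12 (mulh.MUL and.ALU) 2-wide
  cy10 -> i13 (st.MEM) tail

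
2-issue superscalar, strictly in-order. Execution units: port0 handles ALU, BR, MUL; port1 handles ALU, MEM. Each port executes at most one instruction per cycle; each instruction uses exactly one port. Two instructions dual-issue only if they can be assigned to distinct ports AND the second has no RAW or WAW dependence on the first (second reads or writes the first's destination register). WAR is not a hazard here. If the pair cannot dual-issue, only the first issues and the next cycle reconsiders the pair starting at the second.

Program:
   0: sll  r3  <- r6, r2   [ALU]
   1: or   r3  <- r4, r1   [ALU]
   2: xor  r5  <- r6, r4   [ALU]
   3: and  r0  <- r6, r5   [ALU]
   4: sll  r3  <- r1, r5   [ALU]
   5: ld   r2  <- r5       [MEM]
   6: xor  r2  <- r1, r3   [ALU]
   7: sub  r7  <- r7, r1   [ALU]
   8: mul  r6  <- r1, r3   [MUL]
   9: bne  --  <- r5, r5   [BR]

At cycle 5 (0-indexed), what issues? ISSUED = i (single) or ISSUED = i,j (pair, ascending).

  cy0 -> i0 (sll.ALU) WAW r3
  cy1 -> i1&i2 (or.ALU+xor.ALU) dual
  cy2 -> i3&i4 (and.ALU+sll.ALU) dual
  cy3 -> i5 (ld.MEM) WAW r2
  cy4 -> i6&i7 (xor.ALU+sub.ALU) dual
  cy5 -> i8 (mul.MUL) no-port MUL/BR
  cy6 -> i9 (bne.BR) tail

ISSUED = 8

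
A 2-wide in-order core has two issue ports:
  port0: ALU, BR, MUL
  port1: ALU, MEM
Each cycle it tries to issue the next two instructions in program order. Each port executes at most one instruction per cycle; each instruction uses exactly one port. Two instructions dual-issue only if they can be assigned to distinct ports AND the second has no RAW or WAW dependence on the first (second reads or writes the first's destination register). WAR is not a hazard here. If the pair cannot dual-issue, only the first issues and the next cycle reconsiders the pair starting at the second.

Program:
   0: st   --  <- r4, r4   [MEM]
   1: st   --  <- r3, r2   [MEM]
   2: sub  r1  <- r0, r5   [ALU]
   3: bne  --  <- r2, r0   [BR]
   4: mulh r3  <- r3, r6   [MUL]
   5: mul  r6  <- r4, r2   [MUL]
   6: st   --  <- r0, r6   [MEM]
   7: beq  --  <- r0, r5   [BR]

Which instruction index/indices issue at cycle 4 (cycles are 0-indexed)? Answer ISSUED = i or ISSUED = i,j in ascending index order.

[0] i0  st.MEM  -- no-port MEM/MEM
[1] i1,i2  st.MEM sub.ALU  -- pair
[2] i3  bne.BR  -- no-port BR/MUL
[3] i4  mulh.MUL  -- no-port MUL/MUL
[4] i5  mul.MUL  -- RAW r6
[5] i6,i7  st.MEM beq.BR  -- pair

ISSUED = 5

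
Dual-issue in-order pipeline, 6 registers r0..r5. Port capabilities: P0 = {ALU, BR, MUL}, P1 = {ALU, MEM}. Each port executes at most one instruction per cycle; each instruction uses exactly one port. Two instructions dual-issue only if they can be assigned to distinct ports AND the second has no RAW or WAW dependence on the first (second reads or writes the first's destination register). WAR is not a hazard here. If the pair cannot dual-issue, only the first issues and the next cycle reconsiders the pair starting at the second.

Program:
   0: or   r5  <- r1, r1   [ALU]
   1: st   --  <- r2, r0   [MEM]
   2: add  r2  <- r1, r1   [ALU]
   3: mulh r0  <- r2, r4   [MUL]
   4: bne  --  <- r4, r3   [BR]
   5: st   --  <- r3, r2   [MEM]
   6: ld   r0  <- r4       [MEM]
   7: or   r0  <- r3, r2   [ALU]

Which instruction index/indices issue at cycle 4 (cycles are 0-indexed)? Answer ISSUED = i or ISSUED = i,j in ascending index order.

ISSUED = 6

0. or.ALU/st.MEM @i0&i1  | pair
1. add.ALU @i2  | RAW r2
2. mulh.MUL @i3  | no-port MUL/BR
3. bne.BR/st.MEM @i4&i5  | pair
4. ld.MEM @i6  | WAW r0
5. or.ALU @i7  | tail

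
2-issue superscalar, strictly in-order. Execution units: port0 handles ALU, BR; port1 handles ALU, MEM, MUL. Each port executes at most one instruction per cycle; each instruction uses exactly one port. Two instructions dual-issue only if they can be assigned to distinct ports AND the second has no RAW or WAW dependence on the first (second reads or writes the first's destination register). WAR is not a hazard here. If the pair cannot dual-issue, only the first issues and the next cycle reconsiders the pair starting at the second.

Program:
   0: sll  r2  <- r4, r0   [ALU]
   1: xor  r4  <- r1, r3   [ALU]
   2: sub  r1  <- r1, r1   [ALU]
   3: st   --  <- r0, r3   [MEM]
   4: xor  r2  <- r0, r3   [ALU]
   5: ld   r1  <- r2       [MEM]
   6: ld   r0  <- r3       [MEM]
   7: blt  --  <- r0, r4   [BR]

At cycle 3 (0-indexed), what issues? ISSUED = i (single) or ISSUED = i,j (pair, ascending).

ISSUED = 5

  cy0 -> i0+i1 (sll xor) 2-wide
  cy1 -> i2+i3 (sub st) 2-wide
  cy2 -> i4 (xor) RAW r2
  cy3 -> i5 (ld) no-port MEM/MEM
  cy4 -> i6 (ld) RAW r0
  cy5 -> i7 (blt) tail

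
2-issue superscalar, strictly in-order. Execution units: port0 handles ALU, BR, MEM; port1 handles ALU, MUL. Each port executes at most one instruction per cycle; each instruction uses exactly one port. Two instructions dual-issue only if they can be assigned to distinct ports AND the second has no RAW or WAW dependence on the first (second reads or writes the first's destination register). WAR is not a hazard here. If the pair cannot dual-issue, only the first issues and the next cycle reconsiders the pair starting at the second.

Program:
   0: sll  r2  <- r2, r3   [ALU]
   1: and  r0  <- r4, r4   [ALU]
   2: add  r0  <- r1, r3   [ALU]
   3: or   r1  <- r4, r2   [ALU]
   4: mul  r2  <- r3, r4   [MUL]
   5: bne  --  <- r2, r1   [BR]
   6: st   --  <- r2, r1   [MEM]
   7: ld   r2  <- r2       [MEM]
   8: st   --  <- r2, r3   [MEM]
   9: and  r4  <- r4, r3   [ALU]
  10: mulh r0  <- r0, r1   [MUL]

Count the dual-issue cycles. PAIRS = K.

PAIRS = 3

  cy0 -> i0&i1 (sll.ALU and.ALU) pair
  cy1 -> i2&i3 (add.ALU or.ALU) pair
  cy2 -> i4 (mul.MUL) RAW r2
  cy3 -> i5 (bne.BR) no-port BR/MEM
  cy4 -> i6 (st.MEM) no-port MEM/MEM
  cy5 -> i7 (ld.MEM) no-port MEM/MEM
  cy6 -> i8&i9 (st.MEM and.ALU) pair
  cy7 -> i10 (mulh.MUL) tail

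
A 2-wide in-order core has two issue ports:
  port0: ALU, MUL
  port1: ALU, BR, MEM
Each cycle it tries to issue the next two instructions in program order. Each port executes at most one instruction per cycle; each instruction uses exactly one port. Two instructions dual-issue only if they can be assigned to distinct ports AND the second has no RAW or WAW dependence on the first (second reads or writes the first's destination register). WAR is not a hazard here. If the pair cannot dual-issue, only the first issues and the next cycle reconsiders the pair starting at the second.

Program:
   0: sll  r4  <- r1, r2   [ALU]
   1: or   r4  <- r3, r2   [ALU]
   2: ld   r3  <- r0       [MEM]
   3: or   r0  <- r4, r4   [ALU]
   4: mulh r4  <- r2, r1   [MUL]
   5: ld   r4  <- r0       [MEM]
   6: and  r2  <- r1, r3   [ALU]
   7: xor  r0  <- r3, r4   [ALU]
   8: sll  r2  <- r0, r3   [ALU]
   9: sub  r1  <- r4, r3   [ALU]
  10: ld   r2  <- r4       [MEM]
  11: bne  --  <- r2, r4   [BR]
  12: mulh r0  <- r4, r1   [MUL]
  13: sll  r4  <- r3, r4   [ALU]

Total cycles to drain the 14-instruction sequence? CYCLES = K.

CYCLES = 9

[0] i0  sll  -- WAW r4
[1] i1/i2  or+ld  -- 2-wide
[2] i3/i4  or+mulh  -- 2-wide
[3] i5/i6  ld+and  -- 2-wide
[4] i7  xor  -- RAW r0
[5] i8/i9  sll+sub  -- 2-wide
[6] i10  ld  -- no-port MEM/BR
[7] i11/i12  bne+mulh  -- 2-wide
[8] i13  sll  -- tail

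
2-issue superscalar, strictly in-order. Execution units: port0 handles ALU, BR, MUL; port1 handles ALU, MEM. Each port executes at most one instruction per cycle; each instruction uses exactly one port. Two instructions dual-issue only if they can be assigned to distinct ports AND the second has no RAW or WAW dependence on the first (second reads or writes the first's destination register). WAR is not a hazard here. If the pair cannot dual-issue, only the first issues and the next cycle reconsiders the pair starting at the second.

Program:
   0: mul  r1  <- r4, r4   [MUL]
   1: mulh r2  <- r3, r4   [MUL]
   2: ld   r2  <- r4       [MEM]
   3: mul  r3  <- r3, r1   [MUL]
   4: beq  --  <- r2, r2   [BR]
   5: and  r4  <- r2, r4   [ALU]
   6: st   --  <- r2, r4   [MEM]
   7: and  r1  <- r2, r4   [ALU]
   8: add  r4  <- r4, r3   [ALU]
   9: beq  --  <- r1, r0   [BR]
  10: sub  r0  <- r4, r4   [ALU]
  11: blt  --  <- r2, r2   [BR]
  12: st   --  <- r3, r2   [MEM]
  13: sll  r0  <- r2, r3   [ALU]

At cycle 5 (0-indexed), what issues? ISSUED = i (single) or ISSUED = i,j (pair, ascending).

ISSUED = 8,9

#0 head=0: mul.MUL i0 no-port MUL/MUL
#1 head=1: mulh.MUL i1 WAW r2
#2 head=2: ld.MEM mul.MUL i2+i3 2-wide
#3 head=4: beq.BR and.ALU i4+i5 2-wide
#4 head=6: st.MEM and.ALU i6+i7 2-wide
#5 head=8: add.ALU beq.BR i8+i9 2-wide
#6 head=10: sub.ALU blt.BR i10+i11 2-wide
#7 head=12: st.MEM sll.ALU i12+i13 2-wide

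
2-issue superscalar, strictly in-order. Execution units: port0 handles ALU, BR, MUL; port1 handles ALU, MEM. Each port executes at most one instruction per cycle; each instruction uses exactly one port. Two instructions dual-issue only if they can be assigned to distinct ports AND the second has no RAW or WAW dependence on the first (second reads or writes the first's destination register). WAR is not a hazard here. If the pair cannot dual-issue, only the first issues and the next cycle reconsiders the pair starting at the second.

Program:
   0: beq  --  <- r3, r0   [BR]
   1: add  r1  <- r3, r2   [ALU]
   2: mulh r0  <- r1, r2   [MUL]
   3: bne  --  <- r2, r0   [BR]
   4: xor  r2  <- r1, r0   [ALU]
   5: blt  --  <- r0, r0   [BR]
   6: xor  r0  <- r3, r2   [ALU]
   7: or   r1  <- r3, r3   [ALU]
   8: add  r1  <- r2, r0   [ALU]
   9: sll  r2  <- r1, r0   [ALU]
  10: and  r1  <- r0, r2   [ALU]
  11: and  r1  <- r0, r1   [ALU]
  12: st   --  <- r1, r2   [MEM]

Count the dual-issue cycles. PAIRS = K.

t=0 i0/i1:beq+add ; 2-wide
t=1 i2:mulh ; no-port MUL/BR
t=2 i3/i4:bne+xor ; 2-wide
t=3 i5/i6:blt+xor ; 2-wide
t=4 i7:or ; WAW r1
t=5 i8:add ; RAW r1
t=6 i9:sll ; RAW r2
t=7 i10:and ; RAW+WAW r1
t=8 i11:and ; RAW r1
t=9 i12:st ; tail

PAIRS = 3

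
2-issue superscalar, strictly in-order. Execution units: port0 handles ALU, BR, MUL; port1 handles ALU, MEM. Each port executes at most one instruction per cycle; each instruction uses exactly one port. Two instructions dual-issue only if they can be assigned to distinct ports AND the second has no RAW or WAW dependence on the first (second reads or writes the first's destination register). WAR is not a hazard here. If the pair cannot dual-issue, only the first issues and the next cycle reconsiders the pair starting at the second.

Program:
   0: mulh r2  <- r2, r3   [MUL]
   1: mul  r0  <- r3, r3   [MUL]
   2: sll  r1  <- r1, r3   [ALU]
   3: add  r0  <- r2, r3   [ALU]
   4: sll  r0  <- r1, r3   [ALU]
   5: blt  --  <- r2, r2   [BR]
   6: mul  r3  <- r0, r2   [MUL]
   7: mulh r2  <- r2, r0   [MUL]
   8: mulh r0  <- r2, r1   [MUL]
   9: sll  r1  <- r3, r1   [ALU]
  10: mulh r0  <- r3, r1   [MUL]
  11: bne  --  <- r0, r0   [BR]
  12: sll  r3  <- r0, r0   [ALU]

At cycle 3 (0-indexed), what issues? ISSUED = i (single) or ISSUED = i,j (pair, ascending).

#0 head=0: mulh.MUL i0 no-port MUL/MUL
#1 head=1: mul.MUL+sll.ALU i1,i2 2-wide
#2 head=3: add.ALU i3 WAW r0
#3 head=4: sll.ALU+blt.BR i4,i5 2-wide
#4 head=6: mul.MUL i6 no-port MUL/MUL
#5 head=7: mulh.MUL i7 no-port MUL/MUL
#6 head=8: mulh.MUL+sll.ALU i8,i9 2-wide
#7 head=10: mulh.MUL i10 no-port MUL/BR
#8 head=11: bne.BR+sll.ALU i11,i12 2-wide

ISSUED = 4,5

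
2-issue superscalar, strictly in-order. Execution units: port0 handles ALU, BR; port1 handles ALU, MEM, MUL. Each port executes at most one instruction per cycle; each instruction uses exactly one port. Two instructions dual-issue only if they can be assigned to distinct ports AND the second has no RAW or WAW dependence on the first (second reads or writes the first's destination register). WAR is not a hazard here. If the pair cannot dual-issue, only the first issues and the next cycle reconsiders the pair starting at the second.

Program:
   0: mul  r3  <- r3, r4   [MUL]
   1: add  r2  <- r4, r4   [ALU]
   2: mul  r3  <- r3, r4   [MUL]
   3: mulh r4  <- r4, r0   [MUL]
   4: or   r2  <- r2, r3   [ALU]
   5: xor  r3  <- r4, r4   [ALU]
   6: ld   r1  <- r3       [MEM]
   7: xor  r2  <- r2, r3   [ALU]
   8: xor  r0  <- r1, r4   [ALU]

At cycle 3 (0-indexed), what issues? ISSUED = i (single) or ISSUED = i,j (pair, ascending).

0. mul.MUL;add.ALU @i0&i1  | dual
1. mul.MUL @i2  | no-port MUL/MUL
2. mulh.MUL;or.ALU @i3&i4  | dual
3. xor.ALU @i5  | RAW r3
4. ld.MEM;xor.ALU @i6&i7  | dual
5. xor.ALU @i8  | tail

ISSUED = 5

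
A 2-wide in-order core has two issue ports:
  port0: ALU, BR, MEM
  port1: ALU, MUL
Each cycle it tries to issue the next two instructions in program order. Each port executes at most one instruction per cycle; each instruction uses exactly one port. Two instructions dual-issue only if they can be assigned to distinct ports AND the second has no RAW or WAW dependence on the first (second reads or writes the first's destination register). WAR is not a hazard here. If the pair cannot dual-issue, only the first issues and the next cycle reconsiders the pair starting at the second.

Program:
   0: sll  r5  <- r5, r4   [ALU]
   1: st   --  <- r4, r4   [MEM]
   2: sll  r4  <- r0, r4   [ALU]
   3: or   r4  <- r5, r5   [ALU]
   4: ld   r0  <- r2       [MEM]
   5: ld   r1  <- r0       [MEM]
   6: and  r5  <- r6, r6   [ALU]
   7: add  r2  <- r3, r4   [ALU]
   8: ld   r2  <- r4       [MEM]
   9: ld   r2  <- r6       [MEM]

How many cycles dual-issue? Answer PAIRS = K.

0. sll;st @i0+i1  | 2-wide
1. sll @i2  | WAW r4
2. or;ld @i3+i4  | 2-wide
3. ld;and @i5+i6  | 2-wide
4. add @i7  | WAW r2
5. ld @i8  | no-port MEM/MEM
6. ld @i9  | tail

PAIRS = 3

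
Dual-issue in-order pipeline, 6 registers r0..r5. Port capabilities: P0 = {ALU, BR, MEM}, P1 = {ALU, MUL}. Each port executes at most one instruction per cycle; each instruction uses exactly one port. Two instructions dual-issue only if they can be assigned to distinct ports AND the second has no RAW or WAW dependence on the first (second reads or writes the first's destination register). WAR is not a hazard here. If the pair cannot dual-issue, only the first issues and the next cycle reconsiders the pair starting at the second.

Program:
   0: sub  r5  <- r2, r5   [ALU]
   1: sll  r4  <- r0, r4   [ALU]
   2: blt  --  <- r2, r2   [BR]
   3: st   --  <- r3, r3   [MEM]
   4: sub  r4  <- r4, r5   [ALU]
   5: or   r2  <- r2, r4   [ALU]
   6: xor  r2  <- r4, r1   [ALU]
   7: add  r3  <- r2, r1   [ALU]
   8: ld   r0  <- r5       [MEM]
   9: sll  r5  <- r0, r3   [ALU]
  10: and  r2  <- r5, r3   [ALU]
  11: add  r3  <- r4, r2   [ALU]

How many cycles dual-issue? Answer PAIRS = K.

t=0 i0+i1:sub.ALU/sll.ALU ; pair
t=1 i2:blt.BR ; no-port BR/MEM
t=2 i3+i4:st.MEM/sub.ALU ; pair
t=3 i5:or.ALU ; WAW r2
t=4 i6:xor.ALU ; RAW r2
t=5 i7+i8:add.ALU/ld.MEM ; pair
t=6 i9:sll.ALU ; RAW r5
t=7 i10:and.ALU ; RAW r2
t=8 i11:add.ALU ; tail

PAIRS = 3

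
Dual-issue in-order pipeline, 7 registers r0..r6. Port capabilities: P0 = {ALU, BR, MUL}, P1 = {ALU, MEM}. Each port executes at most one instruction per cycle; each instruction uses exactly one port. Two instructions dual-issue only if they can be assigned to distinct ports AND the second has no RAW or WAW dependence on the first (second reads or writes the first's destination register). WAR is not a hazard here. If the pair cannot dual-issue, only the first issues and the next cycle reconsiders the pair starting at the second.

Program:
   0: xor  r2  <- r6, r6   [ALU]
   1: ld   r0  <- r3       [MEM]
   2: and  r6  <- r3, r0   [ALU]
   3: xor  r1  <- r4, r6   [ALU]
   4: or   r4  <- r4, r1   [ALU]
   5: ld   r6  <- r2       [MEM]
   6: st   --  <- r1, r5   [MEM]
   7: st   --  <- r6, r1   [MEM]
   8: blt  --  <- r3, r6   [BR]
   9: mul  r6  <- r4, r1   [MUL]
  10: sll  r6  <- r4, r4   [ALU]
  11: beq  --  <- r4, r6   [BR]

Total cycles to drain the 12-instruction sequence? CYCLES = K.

  cy0 -> i0&i1 (xor.ALU/ld.MEM) dual
  cy1 -> i2 (and.ALU) RAW r6
  cy2 -> i3 (xor.ALU) RAW r1
  cy3 -> i4&i5 (or.ALU/ld.MEM) dual
  cy4 -> i6 (st.MEM) no-port MEM/MEM
  cy5 -> i7&i8 (st.MEM/blt.BR) dual
  cy6 -> i9 (mul.MUL) WAW r6
  cy7 -> i10 (sll.ALU) RAW r6
  cy8 -> i11 (beq.BR) tail

CYCLES = 9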